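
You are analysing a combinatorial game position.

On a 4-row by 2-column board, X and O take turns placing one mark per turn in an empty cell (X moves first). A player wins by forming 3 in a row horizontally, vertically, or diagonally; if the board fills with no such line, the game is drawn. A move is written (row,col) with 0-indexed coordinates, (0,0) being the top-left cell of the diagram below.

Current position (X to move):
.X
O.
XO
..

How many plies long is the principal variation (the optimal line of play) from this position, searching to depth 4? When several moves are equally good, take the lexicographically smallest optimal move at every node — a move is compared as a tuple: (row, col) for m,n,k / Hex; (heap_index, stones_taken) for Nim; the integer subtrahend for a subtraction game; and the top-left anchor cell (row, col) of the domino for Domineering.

PV length from [.X/O./XO/..]: 4 plies

p1 X@[.X/O./XO/..]: (0,0)[XX/O./XO/..]+0* (1,1)[.X/OX/XO/..]+0 (3,0)[.X/O./XO/X.]+0 (3,1)[.X/O./XO/.X]+0
p2 O@[XX/O./XO/..]: (1,1)[XX/OO/XO/..]+0* (3,0)[XX/O./XO/O.]+0 (3,1)[XX/O./XO/.O]+0
p3 X@[XX/OO/XO/..]: (3,0)[XX/OO/XO/X.]-1 (3,1)[XX/OO/XO/.X]+0*
p4 O@[XX/OO/XO/.X]: (3,0)[XX/OO/XO/OX]+0*
p5 X@[XX/OO/XO/OX] terminal +0; root [.X/O./XO/..] d4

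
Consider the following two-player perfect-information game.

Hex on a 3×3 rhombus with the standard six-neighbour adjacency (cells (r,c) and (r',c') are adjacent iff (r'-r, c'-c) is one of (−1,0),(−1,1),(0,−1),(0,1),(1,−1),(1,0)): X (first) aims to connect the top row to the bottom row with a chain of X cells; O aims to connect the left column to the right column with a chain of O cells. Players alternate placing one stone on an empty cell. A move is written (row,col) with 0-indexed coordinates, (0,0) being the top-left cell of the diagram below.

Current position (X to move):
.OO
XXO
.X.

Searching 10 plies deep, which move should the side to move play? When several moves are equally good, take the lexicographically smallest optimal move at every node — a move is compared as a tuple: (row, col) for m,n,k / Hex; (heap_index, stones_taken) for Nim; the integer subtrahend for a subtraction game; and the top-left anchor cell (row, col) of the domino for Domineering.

X's best at [.OO/XXO/.X.]: (0,0)

ply 1, X at .OO/XXO/.X. | (0,0)=+1→XOO/XXO/.X.*; (2,0)=-1→.OO/XXO/XX.; (2,2)=-1→.OO/XXO/.XX
ply 2: XOO/XXO/.X. is terminal -1 (O); from .OO/XXO/.X. depth 10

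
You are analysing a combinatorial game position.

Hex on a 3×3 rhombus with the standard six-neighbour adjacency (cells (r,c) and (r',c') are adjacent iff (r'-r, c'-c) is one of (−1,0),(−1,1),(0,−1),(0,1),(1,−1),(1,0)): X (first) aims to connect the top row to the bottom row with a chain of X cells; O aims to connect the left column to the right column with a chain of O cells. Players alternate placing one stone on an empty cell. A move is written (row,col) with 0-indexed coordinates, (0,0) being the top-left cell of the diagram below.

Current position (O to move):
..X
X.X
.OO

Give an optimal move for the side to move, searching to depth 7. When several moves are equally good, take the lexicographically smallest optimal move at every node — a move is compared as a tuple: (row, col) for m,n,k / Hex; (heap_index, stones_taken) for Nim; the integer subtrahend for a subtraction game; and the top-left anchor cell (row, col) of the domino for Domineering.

p1 O@[..X/X.X/.OO]: (0,0)[O.X/X.X/.OO]-1 (0,1)[.OX/X.X/.OO]-1 (1,1)[..X/XOX/.OO]-1 (2,0)[..X/X.X/OOO]+1*
p2 X@[..X/X.X/OOO] terminal -1; root [..X/X.X/.OO] d7

O's best at [..X/X.X/.OO]: (2,0)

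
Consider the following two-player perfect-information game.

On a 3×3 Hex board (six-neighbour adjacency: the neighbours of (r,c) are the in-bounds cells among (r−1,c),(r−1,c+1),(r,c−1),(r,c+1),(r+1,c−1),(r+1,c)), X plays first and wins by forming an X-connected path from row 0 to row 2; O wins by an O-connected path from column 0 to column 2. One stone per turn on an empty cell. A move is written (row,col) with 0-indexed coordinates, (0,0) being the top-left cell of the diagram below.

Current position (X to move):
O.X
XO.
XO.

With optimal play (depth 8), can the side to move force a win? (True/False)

ply 1, X at O.X/XO./XO. | (0,1)=+1→OXX/XO./XO.*; (1,2)=+1→O.X/XOX/XO.; (2,2)=+1→O.X/XO./XOX
ply 2: OXX/XO./XO. is terminal -1 (O); from O.X/XO./XO. depth 8

X winning at [O.X/XO./XO.]: True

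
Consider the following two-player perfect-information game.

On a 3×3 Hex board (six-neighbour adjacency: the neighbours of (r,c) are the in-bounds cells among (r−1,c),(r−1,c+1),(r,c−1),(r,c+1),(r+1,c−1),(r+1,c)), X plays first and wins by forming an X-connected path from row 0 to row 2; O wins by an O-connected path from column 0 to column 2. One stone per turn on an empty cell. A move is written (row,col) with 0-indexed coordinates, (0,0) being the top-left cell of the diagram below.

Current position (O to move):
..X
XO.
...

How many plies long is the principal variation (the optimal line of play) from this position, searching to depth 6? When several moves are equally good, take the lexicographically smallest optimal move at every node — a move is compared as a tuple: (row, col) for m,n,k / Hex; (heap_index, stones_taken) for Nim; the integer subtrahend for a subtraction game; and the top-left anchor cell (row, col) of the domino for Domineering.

PV length from [..X/XO./...]: 4 plies

p1 O@[..X/XO./...]: (0,0)[O.X/XO./...]-1* (0,1)[.OX/XO./...]-1 (1,2)[..X/XOO/...]-1 (2,0)[..X/XO./O..]-1 (2,1)[..X/XO./.O.]-1 (2,2)[..X/XO./..O]-1
p2 X@[O.X/XO./...]: (0,1)[OXX/XO./...]+1* (1,2)[O.X/XOX/...]+1 (2,0)[O.X/XO./X..]+1 (2,1)[O.X/XO./.X.]-1 (2,2)[O.X/XO./..X]-1
p3 O@[OXX/XO./...]: (1,2)[OXX/XOO/...]-1* (2,0)[OXX/XO./O..]-1 (2,1)[OXX/XO./.O.]-1 (2,2)[OXX/XO./..O]-1
p4 X@[OXX/XOO/...]: (2,0)[OXX/XOO/X..]+1* (2,1)[OXX/XOO/.X.]-1 (2,2)[OXX/XOO/..X]-1
p5 O@[OXX/XOO/X..] terminal -1; root [..X/XO./...] d6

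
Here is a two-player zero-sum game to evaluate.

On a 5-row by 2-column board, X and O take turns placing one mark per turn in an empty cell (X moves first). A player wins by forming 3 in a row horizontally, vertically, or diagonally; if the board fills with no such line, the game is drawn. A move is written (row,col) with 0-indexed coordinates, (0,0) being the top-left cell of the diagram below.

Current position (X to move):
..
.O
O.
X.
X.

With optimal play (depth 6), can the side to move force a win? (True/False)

[../.O/O./X./X.] X move#1: (0,0):-1/X./.O/O./X./X., (0,1):+0/.X/.O/O./X./X.*, (1,0):-1/../XO/O./X./X., (2,1):+0/../.O/OX/X./X., (3,1):+0/../.O/O./XX/X., (4,1):-1/../.O/O./X./XX
[.X/.O/O./X./X.] O move#2: (0,0):+0/OX/.O/O./X./X.*, (1,0):+0/.X/OO/O./X./X., (2,1):+0/.X/.O/OO/X./X., (3,1):+0/.X/.O/O./XO/X., (4,1):+0/.X/.O/O./X./XO
[OX/.O/O./X./X.] X move#3: (1,0):+0/OX/XO/O./X./X.*, (2,1):-1/OX/.O/OX/X./X., (3,1):-1/OX/.O/O./XX/X., (4,1):-1/OX/.O/O./X./XX
[OX/XO/O./X./X.] O move#4: (2,1):+0/OX/XO/OO/X./X.*, (3,1):+0/OX/XO/O./XO/X., (4,1):+0/OX/XO/O./X./XO
[OX/XO/OO/X./X.] X move#5: (3,1):+0/OX/XO/OO/XX/X.*, (4,1):-1/OX/XO/OO/X./XX
[OX/XO/OO/XX/X.] O move#6: (4,1):+0/OX/XO/OO/XX/XO*
[OX/XO/OO/XX/XO] end (terminal +0, X#7); searched ../.O/O./X./X. to 6

X winning at [../.O/O./X./X.]: False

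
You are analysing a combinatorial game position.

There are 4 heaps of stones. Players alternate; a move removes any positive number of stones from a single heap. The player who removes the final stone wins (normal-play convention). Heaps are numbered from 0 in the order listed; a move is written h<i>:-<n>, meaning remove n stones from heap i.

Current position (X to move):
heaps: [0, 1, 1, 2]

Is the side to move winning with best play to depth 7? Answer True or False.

ply 1, X at (0,1,1,2) | h1:-1=-1→(0,0,1,2); h2:-1=-1→(0,1,0,2); h3:-1=-1→(0,1,1,1); h3:-2=+1→(0,1,1,0)*
ply 2, O at (0,1,1,0) | h1:-1=-1→(0,0,1,0)*; h2:-1=-1→(0,1,0,0)
ply 3, X at (0,0,1,0) | h2:-1=+1→(0,0,0,0)*
ply 4: (0,0,0,0) is terminal -1 (O); from (0,1,1,2) depth 7

X winning at [(0,1,1,2)]: True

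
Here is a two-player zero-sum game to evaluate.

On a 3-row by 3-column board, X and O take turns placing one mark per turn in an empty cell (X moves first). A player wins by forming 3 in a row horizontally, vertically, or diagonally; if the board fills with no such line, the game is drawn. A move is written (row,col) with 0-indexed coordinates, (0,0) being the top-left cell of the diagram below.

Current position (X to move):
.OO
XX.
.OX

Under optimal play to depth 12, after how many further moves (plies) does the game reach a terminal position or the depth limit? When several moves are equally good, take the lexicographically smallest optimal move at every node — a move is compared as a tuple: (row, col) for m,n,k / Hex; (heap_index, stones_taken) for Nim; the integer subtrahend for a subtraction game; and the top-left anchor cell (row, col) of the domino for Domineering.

PV length from [.OO/XX./.OX]: 1 ply

[.OO/XX./.OX] X move#1: (0,0):+1/XOO/XX./.OX*, (1,2):+1/.OO/XXX/.OX, (2,0):-1/.OO/XX./XOX
[XOO/XX./.OX] end (terminal -1, O#2); searched .OO/XX./.OX to 12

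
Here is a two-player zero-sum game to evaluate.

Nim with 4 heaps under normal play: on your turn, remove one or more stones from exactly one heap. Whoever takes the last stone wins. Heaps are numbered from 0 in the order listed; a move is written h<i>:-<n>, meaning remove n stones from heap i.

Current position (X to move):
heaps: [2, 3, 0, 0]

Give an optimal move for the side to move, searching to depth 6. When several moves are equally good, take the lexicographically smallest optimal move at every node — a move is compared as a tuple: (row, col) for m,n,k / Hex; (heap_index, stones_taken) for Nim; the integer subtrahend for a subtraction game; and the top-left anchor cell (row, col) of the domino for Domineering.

[(2,3,0,0)] X move#1: h0:-1:-1/(1,3,0,0), h0:-2:-1/(0,3,0,0), h1:-1:+1/(2,2,0,0)*, h1:-2:-1/(2,1,0,0), h1:-3:-1/(2,0,0,0)
[(2,2,0,0)] O move#2: h0:-1:-1/(1,2,0,0)*, h0:-2:-1/(0,2,0,0), h1:-1:-1/(2,1,0,0), h1:-2:-1/(2,0,0,0)
[(1,2,0,0)] X move#3: h0:-1:-1/(0,2,0,0), h1:-1:+1/(1,1,0,0)*, h1:-2:-1/(1,0,0,0)
[(1,1,0,0)] O move#4: h0:-1:-1/(0,1,0,0)*, h1:-1:-1/(1,0,0,0)
[(0,1,0,0)] X move#5: h1:-1:+1/(0,0,0,0)*
[(0,0,0,0)] end (terminal -1, O#6); searched (2,3,0,0) to 6

X's best at [(2,3,0,0)]: h1:-1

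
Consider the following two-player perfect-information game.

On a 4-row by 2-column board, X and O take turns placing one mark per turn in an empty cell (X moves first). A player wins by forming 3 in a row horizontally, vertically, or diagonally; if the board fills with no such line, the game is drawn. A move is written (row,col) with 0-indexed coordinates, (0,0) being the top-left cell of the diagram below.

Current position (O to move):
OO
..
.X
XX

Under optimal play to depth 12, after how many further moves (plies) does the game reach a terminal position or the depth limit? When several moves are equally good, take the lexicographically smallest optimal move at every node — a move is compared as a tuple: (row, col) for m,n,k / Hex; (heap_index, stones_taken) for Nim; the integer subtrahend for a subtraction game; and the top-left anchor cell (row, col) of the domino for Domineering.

PV length from [OO/../.X/XX]: 3 plies

[OO/../.X/XX] O move#1: (1,0):-1/OO/O./.X/XX, (1,1):+0/OO/.O/.X/XX*, (2,0):-1/OO/../OX/XX
[OO/.O/.X/XX] X move#2: (1,0):+0/OO/XO/.X/XX*, (2,0):+0/OO/.O/XX/XX
[OO/XO/.X/XX] O move#3: (2,0):+0/OO/XO/OX/XX*
[OO/XO/OX/XX] end (terminal +0, X#4); searched OO/../.X/XX to 12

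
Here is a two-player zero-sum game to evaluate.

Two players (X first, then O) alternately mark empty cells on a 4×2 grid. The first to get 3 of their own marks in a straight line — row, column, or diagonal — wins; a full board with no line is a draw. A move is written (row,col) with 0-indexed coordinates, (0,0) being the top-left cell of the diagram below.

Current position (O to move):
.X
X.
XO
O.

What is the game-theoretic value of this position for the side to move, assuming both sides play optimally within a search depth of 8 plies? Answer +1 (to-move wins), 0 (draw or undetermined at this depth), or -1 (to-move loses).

[.X/X./XO/O.] O move#1: (0,0):+0/OX/X./XO/O.*, (1,1):-1/.X/XO/XO/O., (3,1):-1/.X/X./XO/OO
[OX/X./XO/O.] X move#2: (1,1):+0/OX/XX/XO/O.*, (3,1):+0/OX/X./XO/OX
[OX/XX/XO/O.] O move#3: (3,1):+0/OX/XX/XO/OO*
[OX/XX/XO/OO] end (terminal +0, X#4); searched .X/X./XO/O. to 8

value(.X/X./XO/O., O) = 0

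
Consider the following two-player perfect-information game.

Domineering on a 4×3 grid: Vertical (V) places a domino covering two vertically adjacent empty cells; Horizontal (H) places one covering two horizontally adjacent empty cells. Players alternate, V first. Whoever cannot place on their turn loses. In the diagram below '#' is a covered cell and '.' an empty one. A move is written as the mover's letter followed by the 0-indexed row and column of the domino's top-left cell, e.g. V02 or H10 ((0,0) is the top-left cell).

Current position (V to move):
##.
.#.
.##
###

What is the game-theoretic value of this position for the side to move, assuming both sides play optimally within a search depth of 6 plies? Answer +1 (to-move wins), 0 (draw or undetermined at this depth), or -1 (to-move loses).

value(##./.#./.##/###, V) = +1

p1 V@[##./.#./.##/###]: V02[###/.##/.##/###]+1* V10[##./##./###/###]+1
p2 H@[###/.##/.##/###] terminal -1; root [##./.#./.##/###] d6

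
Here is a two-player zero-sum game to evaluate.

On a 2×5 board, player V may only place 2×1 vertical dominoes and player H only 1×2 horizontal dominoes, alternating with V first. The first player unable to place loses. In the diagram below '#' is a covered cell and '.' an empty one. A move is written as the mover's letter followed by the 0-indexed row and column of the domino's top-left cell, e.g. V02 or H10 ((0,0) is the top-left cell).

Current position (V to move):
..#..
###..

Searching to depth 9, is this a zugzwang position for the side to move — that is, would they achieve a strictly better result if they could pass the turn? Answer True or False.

zugzwang(..#../###.., V) = False

p1 V@[..#../###..]: V03[..##./####.]+1* V04[..#.#/###.#]+1
p2 H@[..##./####.]: H00[####./####.]-1*
p3 V@[####./####.]: V04[#####/#####]+1*
p4 H@[#####/#####] terminal -1; root [..#../###..] d9
if V skipped the turn, H would face:
~ p1 H@[..#../###..]: H00[###../###..]-1 H03[..###/###..]+1* H13[..#../#####]+1
~ p2 V@[..###/###..] terminal -1; root [..#../###..] d9
compare (V): move=+1 vs pass=-1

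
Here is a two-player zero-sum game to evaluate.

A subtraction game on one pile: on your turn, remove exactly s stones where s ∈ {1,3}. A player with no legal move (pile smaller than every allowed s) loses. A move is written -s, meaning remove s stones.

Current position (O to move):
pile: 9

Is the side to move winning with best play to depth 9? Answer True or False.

O winning at [9]: True

[9] O move#1: -1:+1/8*, -3:+1/6
[8] X move#2: -1:-1/7*, -3:-1/5
[7] O move#3: -1:+1/6*, -3:+1/4
[6] X move#4: -1:-1/5*, -3:-1/3
[5] O move#5: -1:+1/4*, -3:+1/2
[4] X move#6: -1:-1/3*, -3:-1/1
[3] O move#7: -1:+1/2*, -3:+1/0
[2] X move#8: -1:-1/1*
[1] O move#9: -1:+1/0*
[0] end (terminal -1, X#10); searched 9 to 9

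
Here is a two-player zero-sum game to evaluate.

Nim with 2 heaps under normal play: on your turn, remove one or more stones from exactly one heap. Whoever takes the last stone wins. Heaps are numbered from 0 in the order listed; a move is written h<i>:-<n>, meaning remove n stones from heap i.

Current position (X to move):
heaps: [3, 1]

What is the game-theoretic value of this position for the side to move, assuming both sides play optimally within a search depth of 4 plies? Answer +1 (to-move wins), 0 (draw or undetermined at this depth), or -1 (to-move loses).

value((3,1), X) = +1

ply 1, X at (3,1) | h0:-1=-1→(2,1); h0:-2=+1→(1,1)*; h0:-3=-1→(0,1); h1:-1=-1→(3,0)
ply 2, O at (1,1) | h0:-1=-1→(0,1)*; h1:-1=-1→(1,0)
ply 3, X at (0,1) | h1:-1=+1→(0,0)*
ply 4: (0,0) is terminal -1 (O); from (3,1) depth 4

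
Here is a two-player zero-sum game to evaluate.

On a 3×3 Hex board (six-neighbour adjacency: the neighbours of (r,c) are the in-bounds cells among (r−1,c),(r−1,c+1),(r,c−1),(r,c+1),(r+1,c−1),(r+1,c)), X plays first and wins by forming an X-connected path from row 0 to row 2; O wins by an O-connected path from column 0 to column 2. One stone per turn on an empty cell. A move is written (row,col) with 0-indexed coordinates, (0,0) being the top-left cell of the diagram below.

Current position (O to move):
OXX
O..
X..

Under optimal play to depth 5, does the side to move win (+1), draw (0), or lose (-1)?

p1 O@[OXX/O../X..]: (1,1)[OXX/OO./X..]-1* (1,2)[OXX/O.O/X..]-1 (2,1)[OXX/O../XO.]-1 (2,2)[OXX/O../X.O]-1
p2 X@[OXX/OO./X..]: (1,2)[OXX/OOX/X..]+1* (2,1)[OXX/OO./XX.]-1 (2,2)[OXX/OO./X.X]-1
p3 O@[OXX/OOX/X..]: (2,1)[OXX/OOX/XO.]-1* (2,2)[OXX/OOX/X.O]-1
p4 X@[OXX/OOX/XO.]: (2,2)[OXX/OOX/XOX]+1*
p5 O@[OXX/OOX/XOX] terminal -1; root [OXX/O../X..] d5

value(OXX/O../X.., O) = -1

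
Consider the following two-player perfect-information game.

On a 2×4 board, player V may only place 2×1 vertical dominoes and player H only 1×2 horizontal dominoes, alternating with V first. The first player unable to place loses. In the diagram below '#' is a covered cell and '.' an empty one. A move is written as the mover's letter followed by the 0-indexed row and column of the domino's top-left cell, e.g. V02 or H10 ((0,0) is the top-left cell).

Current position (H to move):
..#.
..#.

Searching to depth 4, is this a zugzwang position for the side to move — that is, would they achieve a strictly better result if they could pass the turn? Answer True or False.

zugzwang(..#./..#., H) = False

p1 H@[..#./..#.]: H00[###./..#.]+1* H10[..#./###.]+1
p2 V@[###./..#.]: V03[####/..##]-1*
p3 H@[####/..##]: H10[####/####]+1*
p4 V@[####/####] terminal -1; root [..#./..#.] d4
suppose H passes — search the same position with V to move:
pass> p1 V@[..#./..#.]: V00[#.#./#.#.]+1* V01[.##./.##.]+1 V03[..##/..##]-1
pass> p2 H@[#.#./#.#.] terminal -1; root [..#./..#.] d4
for H: play +1, pass -1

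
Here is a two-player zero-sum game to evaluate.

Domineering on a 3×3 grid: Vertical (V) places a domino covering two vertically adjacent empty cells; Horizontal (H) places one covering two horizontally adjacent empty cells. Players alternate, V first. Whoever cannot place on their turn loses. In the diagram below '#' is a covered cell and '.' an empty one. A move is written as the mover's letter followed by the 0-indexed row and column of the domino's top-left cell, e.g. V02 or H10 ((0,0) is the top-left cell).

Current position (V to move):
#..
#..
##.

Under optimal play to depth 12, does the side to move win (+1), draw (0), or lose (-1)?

value(#../#../##., V) = +1

ply 1, V at #../#../##. | V01=+1→##./##./##.*; V02=+1→#.#/#.#/##.; V12=-1→#../#.#/###
ply 2: ##./##./##. is terminal -1 (H); from #../#../##. depth 12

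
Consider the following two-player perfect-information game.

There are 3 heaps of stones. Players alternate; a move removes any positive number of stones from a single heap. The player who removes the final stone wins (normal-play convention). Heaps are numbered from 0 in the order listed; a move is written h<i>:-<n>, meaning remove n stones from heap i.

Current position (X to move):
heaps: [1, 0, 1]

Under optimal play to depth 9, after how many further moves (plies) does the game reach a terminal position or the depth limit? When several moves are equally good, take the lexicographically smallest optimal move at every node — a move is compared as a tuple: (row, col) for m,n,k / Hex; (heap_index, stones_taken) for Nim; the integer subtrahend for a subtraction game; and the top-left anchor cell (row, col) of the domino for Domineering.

[(1,0,1)] X move#1: h0:-1:-1/(0,0,1)*, h2:-1:-1/(1,0,0)
[(0,0,1)] O move#2: h2:-1:+1/(0,0,0)*
[(0,0,0)] end (terminal -1, X#3); searched (1,0,1) to 9

PV length from [(1,0,1)]: 2 plies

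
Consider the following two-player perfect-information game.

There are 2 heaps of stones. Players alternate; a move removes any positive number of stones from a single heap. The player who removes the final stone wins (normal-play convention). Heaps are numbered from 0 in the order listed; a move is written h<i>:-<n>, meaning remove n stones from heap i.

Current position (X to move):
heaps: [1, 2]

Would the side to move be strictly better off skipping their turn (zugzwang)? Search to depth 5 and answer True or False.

p1 X@[(1,2)]: h0:-1[(0,2)]-1 h1:-1[(1,1)]+1* h1:-2[(1,0)]-1
p2 O@[(1,1)]: h0:-1[(0,1)]-1* h1:-1[(1,0)]-1
p3 X@[(0,1)]: h1:-1[(0,0)]+1*
p4 O@[(0,0)] terminal -1; root [(1,2)] d5
if X skipped the turn, O would face:
~ p1 O@[(1,2)]: h0:-1[(0,2)]-1 h1:-1[(1,1)]+1* h1:-2[(1,0)]-1
~ p2 X@[(1,1)]: h0:-1[(0,1)]-1* h1:-1[(1,0)]-1
~ p3 O@[(0,1)]: h1:-1[(0,0)]+1*
~ p4 X@[(0,0)] terminal -1; root [(1,2)] d5
compare (X): move=+1 vs pass=-1

zugzwang((1,2), X) = False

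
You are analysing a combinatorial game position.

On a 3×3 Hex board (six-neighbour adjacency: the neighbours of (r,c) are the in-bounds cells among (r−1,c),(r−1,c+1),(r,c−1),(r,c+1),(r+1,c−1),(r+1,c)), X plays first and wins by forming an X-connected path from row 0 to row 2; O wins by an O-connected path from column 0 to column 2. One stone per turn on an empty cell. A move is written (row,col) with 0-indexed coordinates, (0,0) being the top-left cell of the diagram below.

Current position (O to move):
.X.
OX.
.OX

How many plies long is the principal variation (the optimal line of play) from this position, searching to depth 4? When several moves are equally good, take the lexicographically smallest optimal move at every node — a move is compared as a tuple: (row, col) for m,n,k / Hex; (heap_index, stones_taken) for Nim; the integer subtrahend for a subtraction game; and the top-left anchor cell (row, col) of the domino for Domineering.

PV length from [.X./OX./.OX]: 4 plies

[.X./OX./.OX] O move#1: (0,0):-1/OX./OX./.OX*, (0,2):-1/.XO/OX./.OX, (1,2):-1/.X./OXO/.OX, (2,0):-1/.X./OX./OOX
[OX./OX./.OX] X move#2: (0,2):+1/OXX/OX./.OX*, (1,2):+1/OX./OXX/.OX, (2,0):+1/OX./OX./XOX
[OXX/OX./.OX] O move#3: (1,2):-1/OXX/OXO/.OX*, (2,0):-1/OXX/OX./OOX
[OXX/OXO/.OX] X move#4: (2,0):+1/OXX/OXO/XOX*
[OXX/OXO/XOX] end (terminal -1, O#5); searched .X./OX./.OX to 4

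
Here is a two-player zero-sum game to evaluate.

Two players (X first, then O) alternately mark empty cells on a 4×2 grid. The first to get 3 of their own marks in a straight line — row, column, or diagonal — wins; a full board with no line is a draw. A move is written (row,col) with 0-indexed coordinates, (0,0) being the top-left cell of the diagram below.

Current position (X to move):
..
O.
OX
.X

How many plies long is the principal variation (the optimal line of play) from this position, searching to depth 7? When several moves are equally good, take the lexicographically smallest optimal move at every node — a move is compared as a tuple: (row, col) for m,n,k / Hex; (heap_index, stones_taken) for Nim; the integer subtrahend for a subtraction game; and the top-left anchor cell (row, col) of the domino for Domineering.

PV length from [../O./OX/.X]: 1 ply

ply 1, X at ../O./OX/.X | (0,0)=-1→X./O./OX/.X; (0,1)=-1→.X/O./OX/.X; (1,1)=+1→../OX/OX/.X*; (3,0)=-1→../O./OX/XX
ply 2: ../OX/OX/.X is terminal -1 (O); from ../O./OX/.X depth 7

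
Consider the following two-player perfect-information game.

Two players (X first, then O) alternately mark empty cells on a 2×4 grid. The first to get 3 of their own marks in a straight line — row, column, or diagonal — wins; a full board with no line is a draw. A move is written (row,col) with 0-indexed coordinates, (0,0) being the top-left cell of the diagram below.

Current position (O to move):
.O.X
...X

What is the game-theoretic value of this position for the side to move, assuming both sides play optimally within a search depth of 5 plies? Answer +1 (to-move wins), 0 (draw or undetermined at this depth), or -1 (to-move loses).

value(.O.X/...X, O) = 0

p1 O@[.O.X/...X]: (0,0)[OO.X/...X]+0* (0,2)[.OOX/...X]+0 (1,0)[.O.X/O..X]+0 (1,1)[.O.X/.O.X]+0 (1,2)[.O.X/..OX]+0
p2 X@[OO.X/...X]: (0,2)[OOXX/...X]+0* (1,0)[OO.X/X..X]-1 (1,1)[OO.X/.X.X]-1 (1,2)[OO.X/..XX]-1
p3 O@[OOXX/...X]: (1,0)[OOXX/O..X]+0* (1,1)[OOXX/.O.X]+0 (1,2)[OOXX/..OX]+0
p4 X@[OOXX/O..X]: (1,1)[OOXX/OX.X]+0* (1,2)[OOXX/O.XX]+0
p5 O@[OOXX/OX.X]: (1,2)[OOXX/OXOX]+0*
p6 X@[OOXX/OXOX] terminal +0; root [.O.X/...X] d5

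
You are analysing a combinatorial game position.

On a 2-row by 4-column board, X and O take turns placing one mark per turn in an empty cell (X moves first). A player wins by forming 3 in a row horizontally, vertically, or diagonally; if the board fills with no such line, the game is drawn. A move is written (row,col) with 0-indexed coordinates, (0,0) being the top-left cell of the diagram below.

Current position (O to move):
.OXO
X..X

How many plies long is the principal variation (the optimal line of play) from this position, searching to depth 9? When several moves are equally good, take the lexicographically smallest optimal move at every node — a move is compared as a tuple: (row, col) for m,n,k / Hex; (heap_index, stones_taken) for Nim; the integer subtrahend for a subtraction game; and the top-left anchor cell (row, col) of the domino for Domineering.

PV length from [.OXO/X..X]: 3 plies

[.OXO/X..X] O move#1: (0,0):+0/OOXO/X..X*, (1,1):+0/.OXO/XO.X, (1,2):+0/.OXO/X.OX
[OOXO/X..X] X move#2: (1,1):+0/OOXO/XX.X*, (1,2):+0/OOXO/X.XX
[OOXO/XX.X] O move#3: (1,2):+0/OOXO/XXOX*
[OOXO/XXOX] end (terminal +0, X#4); searched .OXO/X..X to 9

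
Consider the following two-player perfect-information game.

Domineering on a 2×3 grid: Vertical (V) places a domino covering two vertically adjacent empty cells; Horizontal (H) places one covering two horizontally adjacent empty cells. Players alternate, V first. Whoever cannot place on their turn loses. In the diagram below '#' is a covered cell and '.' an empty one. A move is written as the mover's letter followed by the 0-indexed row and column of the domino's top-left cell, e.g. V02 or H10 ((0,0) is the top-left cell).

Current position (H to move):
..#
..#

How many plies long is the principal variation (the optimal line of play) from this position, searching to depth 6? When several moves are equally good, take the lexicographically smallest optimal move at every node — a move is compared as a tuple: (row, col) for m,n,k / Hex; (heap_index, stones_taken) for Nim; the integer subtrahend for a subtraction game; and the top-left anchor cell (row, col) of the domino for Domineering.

[..#/..#] H move#1: H00:+1/###/..#*, H10:+1/..#/###
[###/..#] end (terminal -1, V#2); searched ..#/..# to 6

PV length from [..#/..#]: 1 ply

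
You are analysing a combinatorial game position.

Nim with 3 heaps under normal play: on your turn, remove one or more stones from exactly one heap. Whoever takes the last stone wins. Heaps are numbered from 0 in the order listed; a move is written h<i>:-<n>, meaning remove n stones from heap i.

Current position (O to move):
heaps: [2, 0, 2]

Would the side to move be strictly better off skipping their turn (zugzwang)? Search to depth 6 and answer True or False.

p1 O@[(2,0,2)]: h0:-1[(1,0,2)]-1* h0:-2[(0,0,2)]-1 h2:-1[(2,0,1)]-1 h2:-2[(2,0,0)]-1
p2 X@[(1,0,2)]: h0:-1[(0,0,2)]-1 h2:-1[(1,0,1)]+1* h2:-2[(1,0,0)]-1
p3 O@[(1,0,1)]: h0:-1[(0,0,1)]-1* h2:-1[(1,0,0)]-1
p4 X@[(0,0,1)]: h2:-1[(0,0,0)]+1*
p5 O@[(0,0,0)] terminal -1; root [(2,0,2)] d6
if O skipped the turn, X would face:
~ p1 X@[(2,0,2)]: h0:-1[(1,0,2)]-1* h0:-2[(0,0,2)]-1 h2:-1[(2,0,1)]-1 h2:-2[(2,0,0)]-1
~ p2 O@[(1,0,2)]: h0:-1[(0,0,2)]-1 h2:-1[(1,0,1)]+1* h2:-2[(1,0,0)]-1
~ p3 X@[(1,0,1)]: h0:-1[(0,0,1)]-1* h2:-1[(1,0,0)]-1
~ p4 O@[(0,0,1)]: h2:-1[(0,0,0)]+1*
~ p5 X@[(0,0,0)] terminal -1; root [(2,0,2)] d6
compare (O): move=-1 vs pass=+1

zugzwang((2,0,2), O) = True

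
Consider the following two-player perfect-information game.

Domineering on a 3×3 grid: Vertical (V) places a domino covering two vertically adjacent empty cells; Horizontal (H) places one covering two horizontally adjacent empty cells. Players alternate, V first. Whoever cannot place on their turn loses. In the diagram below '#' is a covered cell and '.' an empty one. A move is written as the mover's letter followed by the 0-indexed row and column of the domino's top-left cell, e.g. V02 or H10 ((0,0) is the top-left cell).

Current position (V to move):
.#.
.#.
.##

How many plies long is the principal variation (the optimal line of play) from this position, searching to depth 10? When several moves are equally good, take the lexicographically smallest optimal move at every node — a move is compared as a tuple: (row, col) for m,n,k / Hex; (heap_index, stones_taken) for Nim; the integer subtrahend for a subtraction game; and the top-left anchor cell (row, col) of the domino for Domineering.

PV length from [.#./.#./.##]: 1 ply

p1 V@[.#./.#./.##]: V00[##./##./.##]+1* V02[.##/.##/.##]+1 V10[.#./##./###]+1
p2 H@[##./##./.##] terminal -1; root [.#./.#./.##] d10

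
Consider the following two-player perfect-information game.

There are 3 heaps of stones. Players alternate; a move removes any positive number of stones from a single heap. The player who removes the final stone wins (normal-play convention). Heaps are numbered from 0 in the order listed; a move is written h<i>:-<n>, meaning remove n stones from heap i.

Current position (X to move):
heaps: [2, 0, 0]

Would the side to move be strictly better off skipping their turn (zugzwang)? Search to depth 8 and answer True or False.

zugzwang((2,0,0), X) = False

ply 1, X at (2,0,0) | h0:-1=-1→(1,0,0); h0:-2=+1→(0,0,0)*
ply 2: (0,0,0) is terminal -1 (O); from (2,0,0) depth 8
if X skipped the turn, O would face:
~ ply 1, O at (2,0,0) | h0:-1=-1→(1,0,0); h0:-2=+1→(0,0,0)*
~ ply 2: (0,0,0) is terminal -1 (X); from (2,0,0) depth 8
compare (X): move=+1 vs pass=-1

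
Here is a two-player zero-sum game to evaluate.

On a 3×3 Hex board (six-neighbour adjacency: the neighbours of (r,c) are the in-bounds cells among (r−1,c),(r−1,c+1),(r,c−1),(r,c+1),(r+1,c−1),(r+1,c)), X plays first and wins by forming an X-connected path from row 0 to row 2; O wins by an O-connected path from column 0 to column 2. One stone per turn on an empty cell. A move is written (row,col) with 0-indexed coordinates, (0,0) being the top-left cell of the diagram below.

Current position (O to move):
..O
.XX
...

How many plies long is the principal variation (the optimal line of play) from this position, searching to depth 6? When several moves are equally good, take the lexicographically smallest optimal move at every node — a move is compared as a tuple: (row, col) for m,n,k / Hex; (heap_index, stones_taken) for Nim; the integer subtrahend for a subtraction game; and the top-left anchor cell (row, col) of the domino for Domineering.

[..O/.XX/...] O move#1: (0,0):-1/O.O/.XX/..., (0,1):+1/.OO/.XX/...*, (1,0):-1/..O/OXX/..., (2,0):-1/..O/.XX/O.., (2,1):-1/..O/.XX/.O., (2,2):-1/..O/.XX/..O
[.OO/.XX/...] X move#2: (0,0):-1/XOO/.XX/...*, (1,0):-1/.OO/XXX/..., (2,0):-1/.OO/.XX/X.., (2,1):-1/.OO/.XX/.X., (2,2):-1/.OO/.XX/..X
[XOO/.XX/...] O move#3: (1,0):+1/XOO/OXX/...*, (2,0):-1/XOO/.XX/O.., (2,1):-1/XOO/.XX/.O., (2,2):-1/XOO/.XX/..O
[XOO/OXX/...] end (terminal -1, X#4); searched ..O/.XX/... to 6

PV length from [..O/.XX/...]: 3 plies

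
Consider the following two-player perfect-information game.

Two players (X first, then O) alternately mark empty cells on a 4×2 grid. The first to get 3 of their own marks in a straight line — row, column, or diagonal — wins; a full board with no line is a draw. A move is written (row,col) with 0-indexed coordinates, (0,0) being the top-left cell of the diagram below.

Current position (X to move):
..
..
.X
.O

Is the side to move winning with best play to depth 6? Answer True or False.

ply 1, X at ../../.X/.O | (0,0)=+0→X./../.X/.O*; (0,1)=+0→.X/../.X/.O; (1,0)=+0→../X./.X/.O; (1,1)=+0→../.X/.X/.O; (2,0)=+0→../../XX/.O; (3,0)=+0→../../.X/XO
ply 2, O at X./../.X/.O | (0,1)=+0→XO/../.X/.O*; (1,0)=+0→X./O./.X/.O; (1,1)=+0→X./.O/.X/.O; (2,0)=+0→X./../OX/.O; (3,0)=+0→X./../.X/OO
ply 3, X at XO/../.X/.O | (1,0)=+0→XO/X./.X/.O*; (1,1)=+0→XO/.X/.X/.O; (2,0)=+0→XO/../XX/.O; (3,0)=+0→XO/../.X/XO
ply 4, O at XO/X./.X/.O | (1,1)=-1→XO/XO/.X/.O; (2,0)=+0→XO/X./OX/.O*; (3,0)=-1→XO/X./.X/OO
ply 5, X at XO/X./OX/.O | (1,1)=+0→XO/XX/OX/.O*; (3,0)=+0→XO/X./OX/XO
ply 6, O at XO/XX/OX/.O | (3,0)=+0→XO/XX/OX/OO*
ply 7: XO/XX/OX/OO is terminal +0 (X); from ../../.X/.O depth 6

X winning at [../../.X/.O]: False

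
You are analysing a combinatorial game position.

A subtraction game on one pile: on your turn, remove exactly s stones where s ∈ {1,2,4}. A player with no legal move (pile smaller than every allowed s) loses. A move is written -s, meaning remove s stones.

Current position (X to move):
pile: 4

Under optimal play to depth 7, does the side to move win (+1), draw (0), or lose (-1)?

value(4, X) = +1

[4] X move#1: -1:+1/3*, -2:-1/2, -4:+1/0
[3] O move#2: -1:-1/2*, -2:-1/1
[2] X move#3: -1:-1/1, -2:+1/0*
[0] end (terminal -1, O#4); searched 4 to 7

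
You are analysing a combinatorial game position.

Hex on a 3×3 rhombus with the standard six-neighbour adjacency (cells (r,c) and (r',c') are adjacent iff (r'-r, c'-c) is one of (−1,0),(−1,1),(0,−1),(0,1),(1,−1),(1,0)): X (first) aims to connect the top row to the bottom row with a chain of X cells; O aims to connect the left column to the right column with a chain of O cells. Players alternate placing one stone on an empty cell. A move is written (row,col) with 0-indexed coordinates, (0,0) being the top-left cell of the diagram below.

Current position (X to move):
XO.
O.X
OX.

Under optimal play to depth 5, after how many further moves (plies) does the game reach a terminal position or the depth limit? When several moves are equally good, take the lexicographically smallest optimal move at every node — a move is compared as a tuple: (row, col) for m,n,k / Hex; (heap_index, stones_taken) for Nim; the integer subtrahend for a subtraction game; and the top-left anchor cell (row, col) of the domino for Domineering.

PV length from [XO./O.X/OX.]: 1 ply

[XO./O.X/OX.] X move#1: (0,2):+1/XOX/O.X/OX.*, (1,1):-1/XO./OXX/OX., (2,2):-1/XO./O.X/OXX
[XOX/O.X/OX.] end (terminal -1, O#2); searched XO./O.X/OX. to 5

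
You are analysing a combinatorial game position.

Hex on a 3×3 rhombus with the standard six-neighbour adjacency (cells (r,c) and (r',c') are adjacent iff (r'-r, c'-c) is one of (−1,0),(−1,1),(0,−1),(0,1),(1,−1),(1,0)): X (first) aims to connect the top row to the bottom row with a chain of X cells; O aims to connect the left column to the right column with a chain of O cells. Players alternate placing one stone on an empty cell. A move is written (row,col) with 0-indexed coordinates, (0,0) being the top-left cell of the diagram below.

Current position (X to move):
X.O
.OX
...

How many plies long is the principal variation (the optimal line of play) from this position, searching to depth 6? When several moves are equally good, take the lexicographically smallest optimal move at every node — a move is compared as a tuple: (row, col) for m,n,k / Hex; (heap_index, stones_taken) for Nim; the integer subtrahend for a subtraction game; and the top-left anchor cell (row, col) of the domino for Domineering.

PV length from [X.O/.OX/...]: 2 plies

ply 1, X at X.O/.OX/... | (0,1)=-1→XXO/.OX/...*; (1,0)=-1→X.O/XOX/...; (2,0)=-1→X.O/.OX/X..; (2,1)=-1→X.O/.OX/.X.; (2,2)=-1→X.O/.OX/..X
ply 2, O at XXO/.OX/... | (1,0)=+1→XXO/OOX/...*; (2,0)=+1→XXO/.OX/O..; (2,1)=+1→XXO/.OX/.O.; (2,2)=+1→XXO/.OX/..O
ply 3: XXO/OOX/... is terminal -1 (X); from X.O/.OX/... depth 6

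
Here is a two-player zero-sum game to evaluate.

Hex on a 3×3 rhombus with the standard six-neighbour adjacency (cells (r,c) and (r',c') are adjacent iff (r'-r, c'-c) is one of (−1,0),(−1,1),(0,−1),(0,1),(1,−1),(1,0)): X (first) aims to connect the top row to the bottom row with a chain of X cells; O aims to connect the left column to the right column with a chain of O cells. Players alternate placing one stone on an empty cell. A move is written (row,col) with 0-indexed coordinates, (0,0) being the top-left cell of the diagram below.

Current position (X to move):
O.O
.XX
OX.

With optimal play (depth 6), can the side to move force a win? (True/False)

[O.O/.XX/OX.] X move#1: (0,1):+1/OXO/.XX/OX.*, (1,0):-1/O.O/XXX/OX., (2,2):-1/O.O/.XX/OXX
[OXO/.XX/OX.] end (terminal -1, O#2); searched O.O/.XX/OX. to 6

X winning at [O.O/.XX/OX.]: True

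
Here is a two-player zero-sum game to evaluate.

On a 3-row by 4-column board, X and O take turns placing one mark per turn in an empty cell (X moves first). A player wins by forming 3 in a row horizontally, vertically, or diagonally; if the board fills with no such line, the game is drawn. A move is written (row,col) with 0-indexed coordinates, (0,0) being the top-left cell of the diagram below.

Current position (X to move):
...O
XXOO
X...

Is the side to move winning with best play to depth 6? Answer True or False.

[...O/XXOO/X...] X move#1: (0,0):+1/X..O/XXOO/X...*, (0,1):-1/.X.O/XXOO/X..., (0,2):+1/..XO/XXOO/X..., (2,1):-1/...O/XXOO/XX.., (2,2):-1/...O/XXOO/X.X., (2,3):-1/...O/XXOO/X..X
[X..O/XXOO/X...] end (terminal -1, O#2); searched ...O/XXOO/X... to 6

X winning at [...O/XXOO/X...]: True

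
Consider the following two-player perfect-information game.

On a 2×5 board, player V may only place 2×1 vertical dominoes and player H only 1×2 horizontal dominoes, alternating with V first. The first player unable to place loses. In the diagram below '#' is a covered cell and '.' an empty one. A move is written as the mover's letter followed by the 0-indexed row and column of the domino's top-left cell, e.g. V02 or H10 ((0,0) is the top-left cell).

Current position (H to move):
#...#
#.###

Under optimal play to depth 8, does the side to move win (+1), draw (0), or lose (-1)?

[#...#/#.###] H move#1: H01:+1/###.#/#.###*, H02:-1/#.###/#.###
[###.#/#.###] end (terminal -1, V#2); searched #...#/#.### to 8

value(#...#/#.###, H) = +1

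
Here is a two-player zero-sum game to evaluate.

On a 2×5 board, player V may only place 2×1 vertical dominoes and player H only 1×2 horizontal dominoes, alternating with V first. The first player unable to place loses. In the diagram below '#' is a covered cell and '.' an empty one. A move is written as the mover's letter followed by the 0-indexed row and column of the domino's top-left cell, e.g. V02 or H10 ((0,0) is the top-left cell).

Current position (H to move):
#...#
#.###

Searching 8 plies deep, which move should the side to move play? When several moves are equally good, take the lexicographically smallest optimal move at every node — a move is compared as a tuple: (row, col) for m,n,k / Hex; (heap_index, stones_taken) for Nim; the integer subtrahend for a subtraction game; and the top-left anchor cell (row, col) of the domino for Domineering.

[#...#/#.###] H move#1: H01:+1/###.#/#.###*, H02:-1/#.###/#.###
[###.#/#.###] end (terminal -1, V#2); searched #...#/#.### to 8

H's best at [#...#/#.###]: H01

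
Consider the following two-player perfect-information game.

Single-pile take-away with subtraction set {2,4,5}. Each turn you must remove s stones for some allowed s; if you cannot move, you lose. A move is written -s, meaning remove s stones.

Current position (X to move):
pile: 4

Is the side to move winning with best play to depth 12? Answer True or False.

p1 X@[4]: -2[2]-1 -4[0]+1*
p2 O@[0] terminal -1; root [4] d12

X winning at [4]: True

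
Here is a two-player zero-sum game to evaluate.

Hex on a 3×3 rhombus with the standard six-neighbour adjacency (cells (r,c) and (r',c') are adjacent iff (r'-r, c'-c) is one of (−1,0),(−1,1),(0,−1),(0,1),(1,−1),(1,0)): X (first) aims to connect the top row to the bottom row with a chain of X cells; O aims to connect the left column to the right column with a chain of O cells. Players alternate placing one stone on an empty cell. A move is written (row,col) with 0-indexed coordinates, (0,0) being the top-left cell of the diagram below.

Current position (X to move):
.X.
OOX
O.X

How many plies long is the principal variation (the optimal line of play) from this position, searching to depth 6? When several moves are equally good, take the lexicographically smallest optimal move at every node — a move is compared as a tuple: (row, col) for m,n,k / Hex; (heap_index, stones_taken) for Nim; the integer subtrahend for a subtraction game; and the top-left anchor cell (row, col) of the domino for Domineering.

p1 X@[.X./OOX/O.X]: (0,0)[XX./OOX/O.X]-1 (0,2)[.XX/OOX/O.X]+1* (2,1)[.X./OOX/OXX]-1
p2 O@[.XX/OOX/O.X] terminal -1; root [.X./OOX/O.X] d6

PV length from [.X./OOX/O.X]: 1 ply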